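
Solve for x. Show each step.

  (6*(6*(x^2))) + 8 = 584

Step 1. [(6*(6*(x^2))) + 8 = 584] peel the +8: subtract 8 from each side, so sub: 6*(6*(x^2)) = 576.
Step 2. [6*(6*(x^2)) = 576] leading coefficient 6: divide by 6. So div: 6*(x^2) = 96.
Step 3. [6*(x^2) = 96] 6 out front; divide by 6, so div: x^2 = 16.
Step 4. [x^2 = 16] √ both sides: 16 ≥ 0 gives two branches ⇒ sqrt: x = 4 or -4.

Answer: x ∈ {-4, 4}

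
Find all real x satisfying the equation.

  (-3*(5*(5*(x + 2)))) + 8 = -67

Step 1. [(-3*(5*(5*(x + 2)))) + 8 = -67] subtract 8: x sits inside (… + 8) ⇒ sub: -3*(5*(5*(x + 2))) = -75.
Step 2. [-3*(5*(5*(x + 2))) = -75] -3 out front; divide by -3, so div: 5*(5*(x + 2)) = 25.
Step 3. [5*(5*(x + 2)) = 25] divide by the outer 5, so div: 5*(x + 2) = 5.
Step 4. [5*(x + 2) = 5] LHS = 5·(…); ÷5 both sides ⇒ div: x + 2 = 1.
Step 5. [x + 2 = 1] +2 is outermost — subtract 2 both sides, so sub: x = -1.

Answer: x ∈ {-1}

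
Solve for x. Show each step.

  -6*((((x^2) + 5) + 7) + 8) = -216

Step 1. [-6*((((x^2) + 5) + 7) + 8) = -216] -6 out front; divide by -6, so div: (((x^2) + 5) + 7) + 8 = 36.
Step 2. [(((x^2) + 5) + 7) + 8 = 36] the outer +8 inverts by subtracting 8, so sub: ((x^2) + 5) + 7 = 28.
Step 3. [((x^2) + 5) + 7 = 28] subtract 7: x sits inside (… + 7), so sub: (x^2) + 5 = 21.
Step 4. [(x^2) + 5 = 21] the outer +5 inverts by subtracting 5 ⇒ sub: x^2 = 16.
Step 5. [x^2 = 16] √ both sides: 16 ≥ 0 gives two branches ⇒ sqrt: x = 4 or -4.

Answer: x ∈ {-4, 4}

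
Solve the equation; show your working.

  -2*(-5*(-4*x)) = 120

Step 1. [-2*(-5*(-4*x)) = 120] LHS = -2·(…); ÷-2 both sides, so div: -5*(-4*x) = -60.
Step 2. [-5*(-4*x) = -60] -5·(inner) — divide through by -5, so div: -4*x = 12.
Step 3. [-4*x = 12] -4 out front; divide by -4. So div: x = -3.

Answer: x ∈ {-3}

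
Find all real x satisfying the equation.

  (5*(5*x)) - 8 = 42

Step 1. [(5*(5*x)) - 8 = 42] 8 comes off first (add 8) ⇒ sub: 5*(5*x) = 50.
Step 2. [5*(5*x) = 50] 5·(inner) — divide through by 5, so div: 5*x = 10.
Step 3. [5*x = 10] 5·(inner) — divide through by 5, so div: x = 2.

Answer: x ∈ {2}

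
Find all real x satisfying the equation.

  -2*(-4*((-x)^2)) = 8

Step 1. [-2*(-4*((-x)^2)) = 8] leading coefficient -2: divide by -2. So div: -4*((-x)^2) = -4.
Step 2. [-4*((-x)^2) = -4] LHS = -4·(…); ÷-4 both sides ⇒ div: (-x)^2 = 1.
Step 3. [(-x)^2 = 1] LHS squared, RHS 1 ≥ 0: apply √ (±). So sqrt: -x = 1 or -1.
Step 4. [-x = 1 or -1] flip signs both sides. So neg: x = -1 or 1.

Answer: x ∈ {-1, 1}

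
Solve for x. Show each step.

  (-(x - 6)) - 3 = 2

Step 1. [(-(x - 6)) - 3 = 2] peel the -3: add 3 from each side, so sub: -(x - 6) = 5.
Step 2. [-(x - 6) = 5] LHS negated; negate both sides, so neg: x - 6 = -5.
Step 3. [x - 6 = -5] peel the -6: add 6 from each side, so sub: x = 1.

Answer: x ∈ {1}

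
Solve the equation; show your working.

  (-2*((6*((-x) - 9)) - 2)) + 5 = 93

Step 1. [(-2*((6*((-x) - 9)) - 2)) + 5 = 93] 5 comes off first (subtract 5) ⇒ sub: -2*((6*((-x) - 9)) - 2) = 88.
Step 2. [-2*((6*((-x) - 9)) - 2) = 88] -2 out front; divide by -2 ⇒ div: (6*((-x) - 9)) - 2 = -44.
Step 3. [(6*((-x) - 9)) - 2 = -44] -2 is outermost — add 2 both sides, so sub: 6*((-x) - 9) = -42.
Step 4. [6*((-x) - 9) = -42] 6 out front; divide by 6, so div: (-x) - 9 = -7.
Step 5. [(-x) - 9 = -7] -9 is outermost — add 9 both sides. So sub: -x = 2.
Step 6. [-x = 2] LHS negated; negate both sides ⇒ neg: x = -2.

Answer: x ∈ {-2}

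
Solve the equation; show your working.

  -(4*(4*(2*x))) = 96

Step 1. [-(4*(4*(2*x))) = 96] leading − — multiply by −1. So neg: 4*(4*(2*x)) = -96.
Step 2. [4*(4*(2*x)) = -96] divide by the outer 4, so div: 4*(2*x) = -24.
Step 3. [4*(2*x) = -24] 4·(inner) — divide through by 4 ⇒ div: 2*x = -6.
Step 4. [2*x = -6] LHS = 2·(…); ÷2 both sides ⇒ div: x = -3.

Answer: x ∈ {-3}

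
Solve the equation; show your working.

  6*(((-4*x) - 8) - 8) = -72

Step 1. [6*(((-4*x) - 8) - 8) = -72] LHS = 6·(…); ÷6 both sides. So div: ((-4*x) - 8) - 8 = -12.
Step 2. [((-4*x) - 8) - 8 = -12] the outer -8 inverts by adding 8, so sub: (-4*x) - 8 = -4.
Step 3. [(-4*x) - 8 = -4] -4 divides every term; factor it out, so factor: x + 2 = 1.
Step 4. [x + 2 = 1] +2 is outermost — subtract 2 both sides ⇒ sub: x = -1.

Answer: x ∈ {-1}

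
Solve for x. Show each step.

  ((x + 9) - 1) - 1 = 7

Step 1. [((x + 9) - 1) - 1 = 7] the outer -1 inverts by adding 1, so sub: (x + 9) - 1 = 8.
Step 2. [(x + 9) - 1 = 8] -1 is outermost — add 1 both sides, so sub: x + 9 = 9.
Step 3. [x + 9 = 9] 9 comes off first (subtract 9) ⇒ sub: x = 0.

Answer: x ∈ {0}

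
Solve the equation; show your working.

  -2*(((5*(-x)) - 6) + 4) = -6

Step 1. [-2*(((5*(-x)) - 6) + 4) = -6] leading coefficient -2: divide by -2 ⇒ div: ((5*(-x)) - 6) + 4 = 3.
Step 2. [((5*(-x)) - 6) + 4 = 3] 4 comes off first (subtract 4), so sub: (5*(-x)) - 6 = -1.
Step 3. [(5*(-x)) - 6 = -1] peel the -6: add 6 from each side, so sub: 5*(-x) = 5.
Step 4. [5*(-x) = 5] LHS = 5·(…); ÷5 both sides. So div: -x = 1.
Step 5. [-x = 1] flip signs both sides ⇒ neg: x = -1.

Answer: x ∈ {-1}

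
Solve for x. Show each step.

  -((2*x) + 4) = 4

Step 1. [-((2*x) + 4) = 4] flip signs both sides, so neg: (2*x) + 4 = -4.
Step 2. [(2*x) + 4 = -4] 2 | LHS and 2 | -4: pull 2 out ⇒ factor: x + 2 = -2.
Step 3. [x + 2 = -2] 2 comes off first (subtract 2), so sub: x = -4.

Answer: x ∈ {-4}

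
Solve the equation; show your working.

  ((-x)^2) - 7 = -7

Step 1. [((-x)^2) - 7 = -7] the outer -7 inverts by adding 7. So sub: (-x)^2 = 0.
Step 2. [(-x)^2 = 0] LHS squared, RHS 0 ≥ 0: apply √ (±), so sqrt: -x = 0.
Step 3. [-x = 0] leading − — multiply by −1, so neg: x = 0.

Answer: x ∈ {0}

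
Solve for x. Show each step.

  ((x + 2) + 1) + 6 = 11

Step 1. [((x + 2) + 1) + 6 = 11] peel the +6: subtract 6 from each side. So sub: (x + 2) + 1 = 5.
Step 2. [(x + 2) + 1 = 5] the outer +1 inverts by subtracting 1. So sub: x + 2 = 4.
Step 3. [x + 2 = 4] +2 is outermost — subtract 2 both sides. So sub: x = 2.

Answer: x ∈ {2}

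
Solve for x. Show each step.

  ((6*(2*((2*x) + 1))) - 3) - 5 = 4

Step 1. [((6*(2*((2*x) + 1))) - 3) - 5 = 4] the outer -5 inverts by adding 5, so sub: (6*(2*((2*x) + 1))) - 3 = 9.
Step 2. [(6*(2*((2*x) + 1))) - 3 = 9] add 3: x sits inside (… - 3) ⇒ sub: 6*(2*((2*x) + 1)) = 12.
Step 3. [6*(2*((2*x) + 1)) = 12] divide by the outer 6 ⇒ div: 2*((2*x) + 1) = 2.
Step 4. [2*((2*x) + 1) = 2] divide by the outer 2. So div: (2*x) + 1 = 1.
Step 5. [(2*x) + 1 = 1] the outer +1 inverts by subtracting 1. So sub: 2*x = 0.
Step 6. [2*x = 0] LHS = 2·(…); ÷2 both sides ⇒ div: x = 0.

Answer: x ∈ {0}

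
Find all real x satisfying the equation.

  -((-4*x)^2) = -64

Step 1. [-((-4*x)^2) = -64] flip signs both sides. So neg: (-4*x)^2 = 64.
Step 2. [(-4*x)^2 = 64] LHS squared, RHS 64 ≥ 0: apply √ (±), so sqrt: -4*x = 8 or -8.
Step 3. [-4*x = 8 or -8] -4·(inner) — divide through by -4, so div: x = -2 or 2.

Answer: x ∈ {-2, 2}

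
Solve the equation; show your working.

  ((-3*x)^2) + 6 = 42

Step 1. [((-3*x)^2) + 6 = 42] 6 comes off first (subtract 6). So sub: (-3*x)^2 = 36.
Step 2. [(-3*x)^2 = 36] LHS squared, RHS 36 ≥ 0: apply √ (±) ⇒ sqrt: -3*x = 6 or -6.
Step 3. [-3*x = 6 or -6] -3·(inner) — divide through by -3 ⇒ div: x = -2 or 2.

Answer: x ∈ {-2, 2}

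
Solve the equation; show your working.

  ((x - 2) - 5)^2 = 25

Step 1. [((x - 2) - 5)^2 = 25] LHS squared, RHS 25 ≥ 0: apply √ (±), so sqrt: (x - 2) - 5 = 5 or -5.
Step 2. [(x - 2) - 5 = 5 or -5] peel the -5: add 5 from each side, so sub: x - 2 = 10 or 0.
Step 3. [x - 2 = 10 or 0] peel the -2: add 2 from each side ⇒ sub: x = 12 or 2.

Answer: x ∈ {2, 12}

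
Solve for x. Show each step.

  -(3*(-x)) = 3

Step 1. [-(3*(-x)) = 3] leading − — multiply by −1, so neg: 3*(-x) = -3.
Step 2. [3*(-x) = -3] leading coefficient 3: divide by 3, so div: -x = -1.
Step 3. [-x = -1] flip signs both sides, so neg: x = 1.

Answer: x ∈ {1}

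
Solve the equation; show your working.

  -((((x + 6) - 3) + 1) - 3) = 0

Step 1. [-((((x + 6) - 3) + 1) - 3) = 0] leading − — multiply by −1, so neg: (((x + 6) - 3) + 1) - 3 = 0.
Step 2. [(((x + 6) - 3) + 1) - 3 = 0] peel the -3: add 3 from each side. So sub: ((x + 6) - 3) + 1 = 3.
Step 3. [((x + 6) - 3) + 1 = 3] subtract 1: x sits inside (… + 1) ⇒ sub: (x + 6) - 3 = 2.
Step 4. [(x + 6) - 3 = 2] 3 comes off first (add 3), so sub: x + 6 = 5.
Step 5. [x + 6 = 5] the outer +6 inverts by subtracting 6, so sub: x = -1.

Answer: x ∈ {-1}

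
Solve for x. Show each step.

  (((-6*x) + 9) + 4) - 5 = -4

Step 1. [(((-6*x) + 9) + 4) - 5 = -4] peel the -5: add 5 from each side. So sub: ((-6*x) + 9) + 4 = 1.
Step 2. [((-6*x) + 9) + 4 = 1] peel the +4: subtract 4 from each side, so sub: (-6*x) + 9 = -3.
Step 3. [(-6*x) + 9 = -3] the outer +9 inverts by subtracting 9. So sub: -6*x = -12.
Step 4. [-6*x = -12] leading coefficient -6: divide by -6, so div: x = 2.

Answer: x ∈ {2}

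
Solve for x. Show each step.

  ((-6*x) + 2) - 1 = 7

Step 1. [((-6*x) + 2) - 1 = 7] 1 comes off first (add 1) ⇒ sub: (-6*x) + 2 = 8.
Step 2. [(-6*x) + 2 = 8] subtract 2: x sits inside (… + 2), so sub: -6*x = 6.
Step 3. [-6*x = 6] leading coefficient -6: divide by -6, so div: x = -1.

Answer: x ∈ {-1}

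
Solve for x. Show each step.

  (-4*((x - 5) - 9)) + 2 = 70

Step 1. [(-4*((x - 5) - 9)) + 2 = 70] +2 is outermost — subtract 2 both sides ⇒ sub: -4*((x - 5) - 9) = 68.
Step 2. [-4*((x - 5) - 9) = 68] LHS = -4·(…); ÷-4 both sides. So div: (x - 5) - 9 = -17.
Step 3. [(x - 5) - 9 = -17] -9 is outermost — add 9 both sides. So sub: x - 5 = -8.
Step 4. [x - 5 = -8] the outer -5 inverts by adding 5 ⇒ sub: x = -3.

Answer: x ∈ {-3}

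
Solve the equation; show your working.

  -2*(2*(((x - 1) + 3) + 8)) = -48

Step 1. [-2*(2*(((x - 1) + 3) + 8)) = -48] divide by the outer -2. So div: 2*(((x - 1) + 3) + 8) = 24.
Step 2. [2*(((x - 1) + 3) + 8) = 24] 2 out front; divide by 2, so div: ((x - 1) + 3) + 8 = 12.
Step 3. [((x - 1) + 3) + 8 = 12] the outer +8 inverts by subtracting 8. So sub: (x - 1) + 3 = 4.
Step 4. [(x - 1) + 3 = 4] the outer +3 inverts by subtracting 3, so sub: x - 1 = 1.
Step 5. [x - 1 = 1] 1 comes off first (add 1) ⇒ sub: x = 2.

Answer: x ∈ {2}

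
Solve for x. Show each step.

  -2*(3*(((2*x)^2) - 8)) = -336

Step 1. [-2*(3*(((2*x)^2) - 8)) = -336] divide by the outer -2 ⇒ div: 3*(((2*x)^2) - 8) = 168.
Step 2. [3*(((2*x)^2) - 8) = 168] leading coefficient 3: divide by 3. So div: ((2*x)^2) - 8 = 56.
Step 3. [((2*x)^2) - 8 = 56] the outer -8 inverts by adding 8. So sub: (2*x)^2 = 64.
Step 4. [(2*x)^2 = 64] LHS squared, RHS 64 ≥ 0: apply √ (±) ⇒ sqrt: 2*x = 8 or -8.
Step 5. [2*x = 8 or -8] divide by the outer 2. So div: x = 4 or -4.

Answer: x ∈ {-4, 4}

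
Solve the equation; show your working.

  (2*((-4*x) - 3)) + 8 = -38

Step 1. [(2*((-4*x) - 3)) + 8 = -38] 2 divides every term; factor it out ⇒ factor: ((-4*x) - 3) + 4 = -19.
Step 2. [((-4*x) - 3) + 4 = -19] subtract 4: x sits inside (… + 4), so sub: (-4*x) - 3 = -23.
Step 3. [(-4*x) - 3 = -23] the outer -3 inverts by adding 3, so sub: -4*x = -20.
Step 4. [-4*x = -20] leading coefficient -4: divide by -4 ⇒ div: x = 5.

Answer: x ∈ {5}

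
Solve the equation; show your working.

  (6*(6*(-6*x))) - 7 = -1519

Step 1. [(6*(6*(-6*x))) - 7 = -1519] 7 comes off first (add 7). So sub: 6*(6*(-6*x)) = -1512.
Step 2. [6*(6*(-6*x)) = -1512] 6 out front; divide by 6 ⇒ div: 6*(-6*x) = -252.
Step 3. [6*(-6*x) = -252] divide by the outer 6 ⇒ div: -6*x = -42.
Step 4. [-6*x = -42] -6·(inner) — divide through by -6, so div: x = 7.

Answer: x ∈ {7}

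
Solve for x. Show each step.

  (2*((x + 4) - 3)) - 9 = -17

Step 1. [(2*((x + 4) - 3)) - 9 = -17] 9 comes off first (add 9), so sub: 2*((x + 4) - 3) = -8.
Step 2. [2*((x + 4) - 3) = -8] 2 out front; divide by 2, so div: (x + 4) - 3 = -4.
Step 3. [(x + 4) - 3 = -4] peel the -3: add 3 from each side. So sub: x + 4 = -1.
Step 4. [x + 4 = -1] subtract 4: x sits inside (… + 4), so sub: x = -5.

Answer: x ∈ {-5}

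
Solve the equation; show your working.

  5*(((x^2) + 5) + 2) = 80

Step 1. [5*(((x^2) + 5) + 2) = 80] leading coefficient 5: divide by 5. So div: ((x^2) + 5) + 2 = 16.
Step 2. [((x^2) + 5) + 2 = 16] peel the +2: subtract 2 from each side. So sub: (x^2) + 5 = 14.
Step 3. [(x^2) + 5 = 14] 5 comes off first (subtract 5) ⇒ sub: x^2 = 9.
Step 4. [x^2 = 9] LHS squared, RHS 9 ≥ 0: apply √ (±), so sqrt: x = 3 or -3.

Answer: x ∈ {-3, 3}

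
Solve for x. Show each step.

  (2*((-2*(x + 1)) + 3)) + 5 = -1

Step 1. [(2*((-2*(x + 1)) + 3)) + 5 = -1] the outer +5 inverts by subtracting 5 ⇒ sub: 2*((-2*(x + 1)) + 3) = -6.
Step 2. [2*((-2*(x + 1)) + 3) = -6] 2·(inner) — divide through by 2, so div: (-2*(x + 1)) + 3 = -3.
Step 3. [(-2*(x + 1)) + 3 = -3] +3 is outermost — subtract 3 both sides ⇒ sub: -2*(x + 1) = -6.
Step 4. [-2*(x + 1) = -6] divide by the outer -2 ⇒ div: x + 1 = 3.
Step 5. [x + 1 = 3] peel the +1: subtract 1 from each side ⇒ sub: x = 2.

Answer: x ∈ {2}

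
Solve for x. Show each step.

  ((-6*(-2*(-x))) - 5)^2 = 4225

Step 1. [((-6*(-2*(-x))) - 5)^2 = 4225] √ both sides: 4225 ≥ 0 gives two branches. So sqrt: (-6*(-2*(-x))) - 5 = 65 or -65.
Step 2. [(-6*(-2*(-x))) - 5 = 65 or -65] 5 comes off first (add 5), so sub: -6*(-2*(-x)) = 70 or -60.
Step 3. [-6*(-2*(-x)) = 70 or -60] -6·(inner) — divide through by -6 ⇒ div: -2*(-x) = -35/3 or 10.
Step 4. [-2*(-x) = -35/3 or 10] -2 out front; divide by -2 ⇒ div: -x = 35/6 or -5.
Step 5. [-x = 35/6 or -5] leading − — multiply by −1. So neg: x = -35/6 or 5.

Answer: x ∈ {-35/6, 5}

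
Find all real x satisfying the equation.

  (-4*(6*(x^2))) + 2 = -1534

Step 1. [(-4*(6*(x^2))) + 2 = -1534] subtract 2: x sits inside (… + 2) ⇒ sub: -4*(6*(x^2)) = -1536.
Step 2. [-4*(6*(x^2)) = -1536] -4·(inner) — divide through by -4 ⇒ div: 6*(x^2) = 384.
Step 3. [6*(x^2) = 384] divide by the outer 6, so div: x^2 = 64.
Step 4. [x^2 = 64] 64 ≥ 0, LHS is (·)² — take ±√ ⇒ sqrt: x = 8 or -8.

Answer: x ∈ {-8, 8}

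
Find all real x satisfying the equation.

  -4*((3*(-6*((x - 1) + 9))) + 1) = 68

Step 1. [-4*((3*(-6*((x - 1) + 9))) + 1) = 68] LHS = -4·(…); ÷-4 both sides ⇒ div: (3*(-6*((x - 1) + 9))) + 1 = -17.
Step 2. [(3*(-6*((x - 1) + 9))) + 1 = -17] subtract 1: x sits inside (… + 1). So sub: 3*(-6*((x - 1) + 9)) = -18.
Step 3. [3*(-6*((x - 1) + 9)) = -18] leading coefficient 3: divide by 3, so div: -6*((x - 1) + 9) = -6.
Step 4. [-6*((x - 1) + 9) = -6] -6·(inner) — divide through by -6 ⇒ div: (x - 1) + 9 = 1.
Step 5. [(x - 1) + 9 = 1] subtract 9: x sits inside (… + 9). So sub: x - 1 = -8.
Step 6. [x - 1 = -8] the outer -1 inverts by adding 1 ⇒ sub: x = -7.

Answer: x ∈ {-7}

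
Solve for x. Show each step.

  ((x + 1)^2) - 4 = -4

Step 1. [((x + 1)^2) - 4 = -4] the outer -4 inverts by adding 4, so sub: (x + 1)^2 = 0.
Step 2. [(x + 1)^2 = 0] √ both sides: 0 ≥ 0 gives two branches. So sqrt: x + 1 = 0.
Step 3. [x + 1 = 0] peel the +1: subtract 1 from each side, so sub: x = -1.

Answer: x ∈ {-1}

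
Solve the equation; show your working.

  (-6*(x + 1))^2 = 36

Step 1. [(-6*(x + 1))^2 = 36] 36 ≥ 0, LHS is (·)² — take ±√. So sqrt: -6*(x + 1) = 6 or -6.
Step 2. [-6*(x + 1) = 6 or -6] -6 out front; divide by -6, so div: x + 1 = -1 or 1.
Step 3. [x + 1 = -1 or 1] +1 is outermost — subtract 1 both sides. So sub: x = -2 or 0.

Answer: x ∈ {-2, 0}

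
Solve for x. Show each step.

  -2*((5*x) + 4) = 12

Step 1. [-2*((5*x) + 4) = 12] divide by the outer -2, so div: (5*x) + 4 = -6.
Step 2. [(5*x) + 4 = -6] the outer +4 inverts by subtracting 4, so sub: 5*x = -10.
Step 3. [5*x = -10] 5·(inner) — divide through by 5 ⇒ div: x = -2.

Answer: x ∈ {-2}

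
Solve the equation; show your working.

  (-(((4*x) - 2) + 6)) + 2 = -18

Step 1. [(-(((4*x) - 2) + 6)) + 2 = -18] the outer +2 inverts by subtracting 2, so sub: -(((4*x) - 2) + 6) = -20.
Step 2. [-(((4*x) - 2) + 6) = -20] leading − — multiply by −1. So neg: ((4*x) - 2) + 6 = 20.
Step 3. [((4*x) - 2) + 6 = 20] the outer +6 inverts by subtracting 6, so sub: (4*x) - 2 = 14.
Step 4. [(4*x) - 2 = 14] add 2: x sits inside (… - 2), so sub: 4*x = 16.
Step 5. [4*x = 16] LHS = 4·(…); ÷4 both sides, so div: x = 4.

Answer: x ∈ {4}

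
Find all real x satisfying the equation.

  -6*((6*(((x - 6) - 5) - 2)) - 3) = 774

Step 1. [-6*((6*(((x - 6) - 5) - 2)) - 3) = 774] divide by the outer -6. So div: (6*(((x - 6) - 5) - 2)) - 3 = -129.
Step 2. [(6*(((x - 6) - 5) - 2)) - 3 = -129] peel the -3: add 3 from each side, so sub: 6*(((x - 6) - 5) - 2) = -126.
Step 3. [6*(((x - 6) - 5) - 2) = -126] 6 out front; divide by 6, so div: ((x - 6) - 5) - 2 = -21.
Step 4. [((x - 6) - 5) - 2 = -21] peel the -2: add 2 from each side ⇒ sub: (x - 6) - 5 = -19.
Step 5. [(x - 6) - 5 = -19] 5 comes off first (add 5), so sub: x - 6 = -14.
Step 6. [x - 6 = -14] peel the -6: add 6 from each side ⇒ sub: x = -8.

Answer: x ∈ {-8}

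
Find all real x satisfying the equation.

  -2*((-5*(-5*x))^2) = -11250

Step 1. [-2*((-5*(-5*x))^2) = -11250] -2·(inner) — divide through by -2 ⇒ div: (-5*(-5*x))^2 = 5625.
Step 2. [(-5*(-5*x))^2 = 5625] 5625 ≥ 0, LHS is (·)² — take ±√, so sqrt: -5*(-5*x) = 75 or -75.
Step 3. [-5*(-5*x) = 75 or -75] leading coefficient -5: divide by -5 ⇒ div: -5*x = -15 or 15.
Step 4. [-5*x = -15 or 15] divide by the outer -5, so div: x = 3 or -3.

Answer: x ∈ {-3, 3}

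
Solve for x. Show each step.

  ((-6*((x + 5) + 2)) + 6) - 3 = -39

Step 1. [((-6*((x + 5) + 2)) + 6) - 3 = -39] peel the -3: add 3 from each side, so sub: (-6*((x + 5) + 2)) + 6 = -36.
Step 2. [(-6*((x + 5) + 2)) + 6 = -36] -6 divides every term; factor it out. So factor: ((x + 5) + 2) - 1 = 6.
Step 3. [((x + 5) + 2) - 1 = 6] add 1: x sits inside (… - 1) ⇒ sub: (x + 5) + 2 = 7.
Step 4. [(x + 5) + 2 = 7] the outer +2 inverts by subtracting 2 ⇒ sub: x + 5 = 5.
Step 5. [x + 5 = 5] 5 comes off first (subtract 5) ⇒ sub: x = 0.

Answer: x ∈ {0}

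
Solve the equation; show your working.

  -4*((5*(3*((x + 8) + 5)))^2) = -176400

Step 1. [-4*((5*(3*((x + 8) + 5)))^2) = -176400] LHS = -4·(…); ÷-4 both sides. So div: (5*(3*((x + 8) + 5)))^2 = 44100.
Step 2. [(5*(3*((x + 8) + 5)))^2 = 44100] 44100 ≥ 0, LHS is (·)² — take ±√ ⇒ sqrt: 5*(3*((x + 8) + 5)) = 210 or -210.
Step 3. [5*(3*((x + 8) + 5)) = 210 or -210] 5·(inner) — divide through by 5. So div: 3*((x + 8) + 5) = 42 or -42.
Step 4. [3*((x + 8) + 5) = 42 or -42] 3 out front; divide by 3 ⇒ div: (x + 8) + 5 = 14 or -14.
Step 5. [(x + 8) + 5 = 14 or -14] the outer +5 inverts by subtracting 5, so sub: x + 8 = 9 or -19.
Step 6. [x + 8 = 9 or -19] peel the +8: subtract 8 from each side. So sub: x = 1 or -27.

Answer: x ∈ {-27, 1}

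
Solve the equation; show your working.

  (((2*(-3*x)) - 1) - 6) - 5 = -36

Step 1. [(((2*(-3*x)) - 1) - 6) - 5 = -36] add 5: x sits inside (… - 5) ⇒ sub: ((2*(-3*x)) - 1) - 6 = -31.
Step 2. [((2*(-3*x)) - 1) - 6 = -31] the outer -6 inverts by adding 6 ⇒ sub: (2*(-3*x)) - 1 = -25.
Step 3. [(2*(-3*x)) - 1 = -25] add 1: x sits inside (… - 1), so sub: 2*(-3*x) = -24.
Step 4. [2*(-3*x) = -24] 2 out front; divide by 2. So div: -3*x = -12.
Step 5. [-3*x = -12] -3·(inner) — divide through by -3 ⇒ div: x = 4.

Answer: x ∈ {4}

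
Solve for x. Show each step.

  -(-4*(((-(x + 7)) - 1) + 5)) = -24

Step 1. [-(-4*(((-(x + 7)) - 1) + 5)) = -24] flip signs both sides ⇒ neg: -4*(((-(x + 7)) - 1) + 5) = 24.
Step 2. [-4*(((-(x + 7)) - 1) + 5) = 24] LHS = -4·(…); ÷-4 both sides, so div: ((-(x + 7)) - 1) + 5 = -6.
Step 3. [((-(x + 7)) - 1) + 5 = -6] subtract 5: x sits inside (… + 5) ⇒ sub: (-(x + 7)) - 1 = -11.
Step 4. [(-(x + 7)) - 1 = -11] peel the -1: add 1 from each side, so sub: -(x + 7) = -10.
Step 5. [-(x + 7) = -10] leading − — multiply by −1, so neg: x + 7 = 10.
Step 6. [x + 7 = 10] subtract 7: x sits inside (… + 7). So sub: x = 3.

Answer: x ∈ {3}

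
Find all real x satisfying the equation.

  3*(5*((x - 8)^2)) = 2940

Step 1. [3*(5*((x - 8)^2)) = 2940] divide by the outer 3, so div: 5*((x - 8)^2) = 980.
Step 2. [5*((x - 8)^2) = 980] leading coefficient 5: divide by 5, so div: (x - 8)^2 = 196.
Step 3. [(x - 8)^2 = 196] 196 ≥ 0, LHS is (·)² — take ±√, so sqrt: x - 8 = 14 or -14.
Step 4. [x - 8 = 14 or -14] 8 comes off first (add 8). So sub: x = 22 or -6.

Answer: x ∈ {-6, 22}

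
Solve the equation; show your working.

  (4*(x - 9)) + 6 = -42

Step 1. [(4*(x - 9)) + 6 = -42] subtract 6: x sits inside (… + 6), so sub: 4*(x - 9) = -48.
Step 2. [4*(x - 9) = -48] LHS = 4·(…); ÷4 both sides. So div: x - 9 = -12.
Step 3. [x - 9 = -12] peel the -9: add 9 from each side. So sub: x = -3.

Answer: x ∈ {-3}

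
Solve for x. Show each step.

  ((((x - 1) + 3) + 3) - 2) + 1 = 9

Step 1. [((((x - 1) + 3) + 3) - 2) + 1 = 9] subtract 1: x sits inside (… + 1) ⇒ sub: (((x - 1) + 3) + 3) - 2 = 8.
Step 2. [(((x - 1) + 3) + 3) - 2 = 8] -2 is outermost — add 2 both sides ⇒ sub: ((x - 1) + 3) + 3 = 10.
Step 3. [((x - 1) + 3) + 3 = 10] +3 is outermost — subtract 3 both sides. So sub: (x - 1) + 3 = 7.
Step 4. [(x - 1) + 3 = 7] +3 is outermost — subtract 3 both sides, so sub: x - 1 = 4.
Step 5. [x - 1 = 4] add 1: x sits inside (… - 1) ⇒ sub: x = 5.

Answer: x ∈ {5}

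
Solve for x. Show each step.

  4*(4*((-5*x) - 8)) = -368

Step 1. [4*(4*((-5*x) - 8)) = -368] 4 out front; divide by 4, so div: 4*((-5*x) - 8) = -92.
Step 2. [4*((-5*x) - 8) = -92] LHS = 4·(…); ÷4 both sides ⇒ div: (-5*x) - 8 = -23.
Step 3. [(-5*x) - 8 = -23] the outer -8 inverts by adding 8. So sub: -5*x = -15.
Step 4. [-5*x = -15] LHS = -5·(…); ÷-5 both sides ⇒ div: x = 3.

Answer: x ∈ {3}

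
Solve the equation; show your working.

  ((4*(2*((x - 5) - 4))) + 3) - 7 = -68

Step 1. [((4*(2*((x - 5) - 4))) + 3) - 7 = -68] add 7: x sits inside (… - 7). So sub: (4*(2*((x - 5) - 4))) + 3 = -61.
Step 2. [(4*(2*((x - 5) - 4))) + 3 = -61] subtract 3: x sits inside (… + 3) ⇒ sub: 4*(2*((x - 5) - 4)) = -64.
Step 3. [4*(2*((x - 5) - 4)) = -64] LHS = 4·(…); ÷4 both sides ⇒ div: 2*((x - 5) - 4) = -16.
Step 4. [2*((x - 5) - 4) = -16] LHS = 2·(…); ÷2 both sides, so div: (x - 5) - 4 = -8.
Step 5. [(x - 5) - 4 = -8] 4 comes off first (add 4). So sub: x - 5 = -4.
Step 6. [x - 5 = -4] peel the -5: add 5 from each side, so sub: x = 1.

Answer: x ∈ {1}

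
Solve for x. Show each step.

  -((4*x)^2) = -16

Step 1. [-((4*x)^2) = -16] leading − — multiply by −1. So neg: (4*x)^2 = 16.
Step 2. [(4*x)^2 = 16] 16 ≥ 0, LHS is (·)² — take ±√. So sqrt: 4*x = 4 or -4.
Step 3. [4*x = 4 or -4] 4·(inner) — divide through by 4. So div: x = 1 or -1.

Answer: x ∈ {-1, 1}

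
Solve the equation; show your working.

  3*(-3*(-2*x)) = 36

Step 1. [3*(-3*(-2*x)) = 36] 3 out front; divide by 3, so div: -3*(-2*x) = 12.
Step 2. [-3*(-2*x) = 12] -3·(inner) — divide through by -3 ⇒ div: -2*x = -4.
Step 3. [-2*x = -4] leading coefficient -2: divide by -2 ⇒ div: x = 2.

Answer: x ∈ {2}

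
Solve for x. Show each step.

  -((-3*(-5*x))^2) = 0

Step 1. [-((-3*(-5*x))^2) = 0] flip signs both sides ⇒ neg: (-3*(-5*x))^2 = 0.
Step 2. [(-3*(-5*x))^2 = 0] LHS squared, RHS 0 ≥ 0: apply √ (±), so sqrt: -3*(-5*x) = 0.
Step 3. [-3*(-5*x) = 0] -3 out front; divide by -3 ⇒ div: -5*x = 0.
Step 4. [-5*x = 0] leading coefficient -5: divide by -5, so div: x = 0.

Answer: x ∈ {0}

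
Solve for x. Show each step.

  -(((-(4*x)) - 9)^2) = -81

Step 1. [-(((-(4*x)) - 9)^2) = -81] leading − — multiply by −1. So neg: ((-(4*x)) - 9)^2 = 81.
Step 2. [((-(4*x)) - 9)^2 = 81] LHS squared, RHS 81 ≥ 0: apply √ (±), so sqrt: (-(4*x)) - 9 = 9 or -9.
Step 3. [(-(4*x)) - 9 = 9 or -9] -9 is outermost — add 9 both sides ⇒ sub: -(4*x) = 18 or 0.
Step 4. [-(4*x) = 18 or 0] flip signs both sides ⇒ neg: 4*x = -18 or 0.
Step 5. [4*x = -18 or 0] LHS = 4·(…); ÷4 both sides. So div: x = -9/2 or 0.

Answer: x ∈ {-9/2, 0}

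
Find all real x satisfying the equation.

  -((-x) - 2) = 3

Step 1. [-((-x) - 2) = 3] leading − — multiply by −1, so neg: (-x) - 2 = -3.
Step 2. [(-x) - 2 = -3] the outer -2 inverts by adding 2 ⇒ sub: -x = -1.
Step 3. [-x = -1] flip signs both sides. So neg: x = 1.

Answer: x ∈ {1}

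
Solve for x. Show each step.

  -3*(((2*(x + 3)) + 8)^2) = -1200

Step 1. [-3*(((2*(x + 3)) + 8)^2) = -1200] -3·(inner) — divide through by -3 ⇒ div: ((2*(x + 3)) + 8)^2 = 400.
Step 2. [((2*(x + 3)) + 8)^2 = 400] LHS squared, RHS 400 ≥ 0: apply √ (±), so sqrt: (2*(x + 3)) + 8 = 20 or -20.
Step 3. [(2*(x + 3)) + 8 = 20 or -20] subtract 8: x sits inside (… + 8), so sub: 2*(x + 3) = 12 or -28.
Step 4. [2*(x + 3) = 12 or -28] divide by the outer 2 ⇒ div: x + 3 = 6 or -14.
Step 5. [x + 3 = 6 or -14] subtract 3: x sits inside (… + 3), so sub: x = 3 or -17.

Answer: x ∈ {-17, 3}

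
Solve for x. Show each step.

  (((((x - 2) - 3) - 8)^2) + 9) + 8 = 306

Step 1. [(((((x - 2) - 3) - 8)^2) + 9) + 8 = 306] the outer +8 inverts by subtracting 8. So sub: ((((x - 2) - 3) - 8)^2) + 9 = 298.
Step 2. [((((x - 2) - 3) - 8)^2) + 9 = 298] +9 is outermost — subtract 9 both sides ⇒ sub: (((x - 2) - 3) - 8)^2 = 289.
Step 3. [(((x - 2) - 3) - 8)^2 = 289] √ both sides: 289 ≥ 0 gives two branches, so sqrt: ((x - 2) - 3) - 8 = 17 or -17.
Step 4. [((x - 2) - 3) - 8 = 17 or -17] peel the -8: add 8 from each side. So sub: (x - 2) - 3 = 25 or -9.
Step 5. [(x - 2) - 3 = 25 or -9] the outer -3 inverts by adding 3. So sub: x - 2 = 28 or -6.
Step 6. [x - 2 = 28 or -6] the outer -2 inverts by adding 2. So sub: x = 30 or -4.

Answer: x ∈ {-4, 30}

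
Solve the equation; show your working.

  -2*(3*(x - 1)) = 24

Step 1. [-2*(3*(x - 1)) = 24] divide by the outer -2 ⇒ div: 3*(x - 1) = -12.
Step 2. [3*(x - 1) = -12] 3·(inner) — divide through by 3 ⇒ div: x - 1 = -4.
Step 3. [x - 1 = -4] add 1: x sits inside (… - 1) ⇒ sub: x = -3.

Answer: x ∈ {-3}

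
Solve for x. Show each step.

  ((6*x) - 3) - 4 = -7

Step 1. [((6*x) - 3) - 4 = -7] add 4: x sits inside (… - 4), so sub: (6*x) - 3 = -3.
Step 2. [(6*x) - 3 = -3] -3 is outermost — add 3 both sides, so sub: 6*x = 0.
Step 3. [6*x = 0] divide by the outer 6. So div: x = 0.

Answer: x ∈ {0}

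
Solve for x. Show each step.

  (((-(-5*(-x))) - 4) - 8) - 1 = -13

Step 1. [(((-(-5*(-x))) - 4) - 8) - 1 = -13] 1 comes off first (add 1), so sub: ((-(-5*(-x))) - 4) - 8 = -12.
Step 2. [((-(-5*(-x))) - 4) - 8 = -12] 8 comes off first (add 8) ⇒ sub: (-(-5*(-x))) - 4 = -4.
Step 3. [(-(-5*(-x))) - 4 = -4] peel the -4: add 4 from each side ⇒ sub: -(-5*(-x)) = 0.
Step 4. [-(-5*(-x)) = 0] flip signs both sides. So neg: -5*(-x) = 0.
Step 5. [-5*(-x) = 0] -5 out front; divide by -5, so div: -x = 0.
Step 6. [-x = 0] leading − — multiply by −1, so neg: x = 0.

Answer: x ∈ {0}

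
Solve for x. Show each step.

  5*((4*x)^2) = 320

Step 1. [5*((4*x)^2) = 320] 5 out front; divide by 5, so div: (4*x)^2 = 64.
Step 2. [(4*x)^2 = 64] 64 ≥ 0, LHS is (·)² — take ±√ ⇒ sqrt: 4*x = 8 or -8.
Step 3. [4*x = 8 or -8] LHS = 4·(…); ÷4 both sides, so div: x = 2 or -2.

Answer: x ∈ {-2, 2}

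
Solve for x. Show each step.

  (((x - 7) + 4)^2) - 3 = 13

Step 1. [(((x - 7) + 4)^2) - 3 = 13] the outer -3 inverts by adding 3 ⇒ sub: ((x - 7) + 4)^2 = 16.
Step 2. [((x - 7) + 4)^2 = 16] 16 ≥ 0, LHS is (·)² — take ±√. So sqrt: (x - 7) + 4 = 4 or -4.
Step 3. [(x - 7) + 4 = 4 or -4] 4 comes off first (subtract 4), so sub: x - 7 = 0 or -8.
Step 4. [x - 7 = 0 or -8] peel the -7: add 7 from each side, so sub: x = 7 or -1.

Answer: x ∈ {-1, 7}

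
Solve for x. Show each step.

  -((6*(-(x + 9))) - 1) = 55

Step 1. [-((6*(-(x + 9))) - 1) = 55] flip signs both sides, so neg: (6*(-(x + 9))) - 1 = -55.
Step 2. [(6*(-(x + 9))) - 1 = -55] the outer -1 inverts by adding 1 ⇒ sub: 6*(-(x + 9)) = -54.
Step 3. [6*(-(x + 9)) = -54] 6 out front; divide by 6, so div: -(x + 9) = -9.
Step 4. [-(x + 9) = -9] flip signs both sides ⇒ neg: x + 9 = 9.
Step 5. [x + 9 = 9] 9 comes off first (subtract 9). So sub: x = 0.

Answer: x ∈ {0}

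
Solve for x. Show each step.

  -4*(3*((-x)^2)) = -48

Step 1. [-4*(3*((-x)^2)) = -48] -4·(inner) — divide through by -4 ⇒ div: 3*((-x)^2) = 12.
Step 2. [3*((-x)^2) = 12] LHS = 3·(…); ÷3 both sides. So div: (-x)^2 = 4.
Step 3. [(-x)^2 = 4] √ both sides: 4 ≥ 0 gives two branches. So sqrt: -x = 2 or -2.
Step 4. [-x = 2 or -2] LHS negated; negate both sides ⇒ neg: x = -2 or 2.

Answer: x ∈ {-2, 2}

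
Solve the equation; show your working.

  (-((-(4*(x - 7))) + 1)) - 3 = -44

Step 1. [(-((-(4*(x - 7))) + 1)) - 3 = -44] peel the -3: add 3 from each side. So sub: -((-(4*(x - 7))) + 1) = -41.
Step 2. [-((-(4*(x - 7))) + 1) = -41] leading − — multiply by −1 ⇒ neg: (-(4*(x - 7))) + 1 = 41.
Step 3. [(-(4*(x - 7))) + 1 = 41] the outer +1 inverts by subtracting 1, so sub: -(4*(x - 7)) = 40.
Step 4. [-(4*(x - 7)) = 40] leading − — multiply by −1 ⇒ neg: 4*(x - 7) = -40.
Step 5. [4*(x - 7) = -40] LHS = 4·(…); ÷4 both sides. So div: x - 7 = -10.
Step 6. [x - 7 = -10] peel the -7: add 7 from each side, so sub: x = -3.

Answer: x ∈ {-3}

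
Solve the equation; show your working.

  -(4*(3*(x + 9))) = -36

Step 1. [-(4*(3*(x + 9))) = -36] LHS negated; negate both sides. So neg: 4*(3*(x + 9)) = 36.
Step 2. [4*(3*(x + 9)) = 36] 4 out front; divide by 4, so div: 3*(x + 9) = 9.
Step 3. [3*(x + 9) = 9] 3 out front; divide by 3. So div: x + 9 = 3.
Step 4. [x + 9 = 3] +9 is outermost — subtract 9 both sides ⇒ sub: x = -6.

Answer: x ∈ {-6}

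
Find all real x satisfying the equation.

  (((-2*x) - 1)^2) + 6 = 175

Step 1. [(((-2*x) - 1)^2) + 6 = 175] 6 comes off first (subtract 6). So sub: ((-2*x) - 1)^2 = 169.
Step 2. [((-2*x) - 1)^2 = 169] √ both sides: 169 ≥ 0 gives two branches, so sqrt: (-2*x) - 1 = 13 or -13.
Step 3. [(-2*x) - 1 = 13 or -13] 1 comes off first (add 1), so sub: -2*x = 14 or -12.
Step 4. [-2*x = 14 or -12] leading coefficient -2: divide by -2. So div: x = -7 or 6.

Answer: x ∈ {-7, 6}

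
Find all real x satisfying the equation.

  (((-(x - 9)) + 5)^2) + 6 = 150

Step 1. [(((-(x - 9)) + 5)^2) + 6 = 150] subtract 6: x sits inside (… + 6), so sub: ((-(x - 9)) + 5)^2 = 144.
Step 2. [((-(x - 9)) + 5)^2 = 144] LHS squared, RHS 144 ≥ 0: apply √ (±) ⇒ sqrt: (-(x - 9)) + 5 = 12 or -12.
Step 3. [(-(x - 9)) + 5 = 12 or -12] peel the +5: subtract 5 from each side, so sub: -(x - 9) = 7 or -17.
Step 4. [-(x - 9) = 7 or -17] flip signs both sides. So neg: x - 9 = -7 or 17.
Step 5. [x - 9 = -7 or 17] 9 comes off first (add 9) ⇒ sub: x = 2 or 26.

Answer: x ∈ {2, 26}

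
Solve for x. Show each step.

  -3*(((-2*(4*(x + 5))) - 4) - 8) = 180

Step 1. [-3*(((-2*(4*(x + 5))) - 4) - 8) = 180] divide by the outer -3. So div: ((-2*(4*(x + 5))) - 4) - 8 = -60.
Step 2. [((-2*(4*(x + 5))) - 4) - 8 = -60] 8 comes off first (add 8) ⇒ sub: (-2*(4*(x + 5))) - 4 = -52.
Step 3. [(-2*(4*(x + 5))) - 4 = -52] peel the -4: add 4 from each side ⇒ sub: -2*(4*(x + 5)) = -48.
Step 4. [-2*(4*(x + 5)) = -48] LHS = -2·(…); ÷-2 both sides, so div: 4*(x + 5) = 24.
Step 5. [4*(x + 5) = 24] 4·(inner) — divide through by 4. So div: x + 5 = 6.
Step 6. [x + 5 = 6] the outer +5 inverts by subtracting 5, so sub: x = 1.

Answer: x ∈ {1}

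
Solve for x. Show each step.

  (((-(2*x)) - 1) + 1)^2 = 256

Step 1. [(((-(2*x)) - 1) + 1)^2 = 256] √ both sides: 256 ≥ 0 gives two branches ⇒ sqrt: ((-(2*x)) - 1) + 1 = 16 or -16.
Step 2. [((-(2*x)) - 1) + 1 = 16 or -16] peel the +1: subtract 1 from each side. So sub: (-(2*x)) - 1 = 15 or -17.
Step 3. [(-(2*x)) - 1 = 15 or -17] add 1: x sits inside (… - 1). So sub: -(2*x) = 16 or -16.
Step 4. [-(2*x) = 16 or -16] leading − — multiply by −1, so neg: 2*x = -16 or 16.
Step 5. [2*x = -16 or 16] divide by the outer 2, so div: x = -8 or 8.

Answer: x ∈ {-8, 8}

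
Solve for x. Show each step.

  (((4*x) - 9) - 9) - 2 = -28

Step 1. [(((4*x) - 9) - 9) - 2 = -28] the outer -2 inverts by adding 2, so sub: ((4*x) - 9) - 9 = -26.
Step 2. [((4*x) - 9) - 9 = -26] add 9: x sits inside (… - 9) ⇒ sub: (4*x) - 9 = -17.
Step 3. [(4*x) - 9 = -17] add 9: x sits inside (… - 9), so sub: 4*x = -8.
Step 4. [4*x = -8] 4 out front; divide by 4 ⇒ div: x = -2.

Answer: x ∈ {-2}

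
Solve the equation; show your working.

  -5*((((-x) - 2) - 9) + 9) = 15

Step 1. [-5*((((-x) - 2) - 9) + 9) = 15] divide by the outer -5 ⇒ div: (((-x) - 2) - 9) + 9 = -3.
Step 2. [(((-x) - 2) - 9) + 9 = -3] +9 is outermost — subtract 9 both sides, so sub: ((-x) - 2) - 9 = -12.
Step 3. [((-x) - 2) - 9 = -12] peel the -9: add 9 from each side, so sub: (-x) - 2 = -3.
Step 4. [(-x) - 2 = -3] the outer -2 inverts by adding 2. So sub: -x = -1.
Step 5. [-x = -1] flip signs both sides ⇒ neg: x = 1.

Answer: x ∈ {1}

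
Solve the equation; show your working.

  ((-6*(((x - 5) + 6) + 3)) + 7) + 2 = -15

Step 1. [((-6*(((x - 5) + 6) + 3)) + 7) + 2 = -15] subtract 2: x sits inside (… + 2), so sub: (-6*(((x - 5) + 6) + 3)) + 7 = -17.
Step 2. [(-6*(((x - 5) + 6) + 3)) + 7 = -17] 7 comes off first (subtract 7) ⇒ sub: -6*(((x - 5) + 6) + 3) = -24.
Step 3. [-6*(((x - 5) + 6) + 3) = -24] -6·(inner) — divide through by -6. So div: ((x - 5) + 6) + 3 = 4.
Step 4. [((x - 5) + 6) + 3 = 4] 3 comes off first (subtract 3). So sub: (x - 5) + 6 = 1.
Step 5. [(x - 5) + 6 = 1] subtract 6: x sits inside (… + 6) ⇒ sub: x - 5 = -5.
Step 6. [x - 5 = -5] 5 comes off first (add 5). So sub: x = 0.

Answer: x ∈ {0}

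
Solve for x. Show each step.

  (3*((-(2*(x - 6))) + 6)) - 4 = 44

Step 1. [(3*((-(2*(x - 6))) + 6)) - 4 = 44] the outer -4 inverts by adding 4. So sub: 3*((-(2*(x - 6))) + 6) = 48.
Step 2. [3*((-(2*(x - 6))) + 6) = 48] divide by the outer 3 ⇒ div: (-(2*(x - 6))) + 6 = 16.
Step 3. [(-(2*(x - 6))) + 6 = 16] subtract 6: x sits inside (… + 6), so sub: -(2*(x - 6)) = 10.
Step 4. [-(2*(x - 6)) = 10] flip signs both sides ⇒ neg: 2*(x - 6) = -10.
Step 5. [2*(x - 6) = -10] divide by the outer 2, so div: x - 6 = -5.
Step 6. [x - 6 = -5] peel the -6: add 6 from each side. So sub: x = 1.

Answer: x ∈ {1}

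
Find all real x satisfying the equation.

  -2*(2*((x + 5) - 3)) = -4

Step 1. [-2*(2*((x + 5) - 3)) = -4] leading coefficient -2: divide by -2, so div: 2*((x + 5) - 3) = 2.
Step 2. [2*((x + 5) - 3) = 2] 2 out front; divide by 2 ⇒ div: (x + 5) - 3 = 1.
Step 3. [(x + 5) - 3 = 1] peel the -3: add 3 from each side ⇒ sub: x + 5 = 4.
Step 4. [x + 5 = 4] the outer +5 inverts by subtracting 5, so sub: x = -1.

Answer: x ∈ {-1}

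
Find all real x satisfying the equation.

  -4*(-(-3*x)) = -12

Step 1. [-4*(-(-3*x)) = -12] -4·(inner) — divide through by -4 ⇒ div: -(-3*x) = 3.
Step 2. [-(-3*x) = 3] flip signs both sides ⇒ neg: -3*x = -3.
Step 3. [-3*x = -3] LHS = -3·(…); ÷-3 both sides. So div: x = 1.

Answer: x ∈ {1}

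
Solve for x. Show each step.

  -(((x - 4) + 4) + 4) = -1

Step 1. [-(((x - 4) + 4) + 4) = -1] flip signs both sides ⇒ neg: ((x - 4) + 4) + 4 = 1.
Step 2. [((x - 4) + 4) + 4 = 1] +4 is outermost — subtract 4 both sides ⇒ sub: (x - 4) + 4 = -3.
Step 3. [(x - 4) + 4 = -3] 4 comes off first (subtract 4), so sub: x - 4 = -7.
Step 4. [x - 4 = -7] add 4: x sits inside (… - 4). So sub: x = -3.

Answer: x ∈ {-3}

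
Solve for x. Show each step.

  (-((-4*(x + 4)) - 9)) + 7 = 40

Step 1. [(-((-4*(x + 4)) - 9)) + 7 = 40] 7 comes off first (subtract 7). So sub: -((-4*(x + 4)) - 9) = 33.
Step 2. [-((-4*(x + 4)) - 9) = 33] leading − — multiply by −1 ⇒ neg: (-4*(x + 4)) - 9 = -33.
Step 3. [(-4*(x + 4)) - 9 = -33] peel the -9: add 9 from each side ⇒ sub: -4*(x + 4) = -24.
Step 4. [-4*(x + 4) = -24] -4 out front; divide by -4. So div: x + 4 = 6.
Step 5. [x + 4 = 6] 4 comes off first (subtract 4) ⇒ sub: x = 2.

Answer: x ∈ {2}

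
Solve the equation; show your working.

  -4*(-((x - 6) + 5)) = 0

Step 1. [-4*(-((x - 6) + 5)) = 0] -4 out front; divide by -4. So div: -((x - 6) + 5) = 0.
Step 2. [-((x - 6) + 5) = 0] leading − — multiply by −1 ⇒ neg: (x - 6) + 5 = 0.
Step 3. [(x - 6) + 5 = 0] subtract 5: x sits inside (… + 5) ⇒ sub: x - 6 = -5.
Step 4. [x - 6 = -5] peel the -6: add 6 from each side, so sub: x = 1.

Answer: x ∈ {1}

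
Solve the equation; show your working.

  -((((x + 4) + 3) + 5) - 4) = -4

Step 1. [-((((x + 4) + 3) + 5) - 4) = -4] LHS negated; negate both sides ⇒ neg: (((x + 4) + 3) + 5) - 4 = 4.
Step 2. [(((x + 4) + 3) + 5) - 4 = 4] 4 comes off first (add 4) ⇒ sub: ((x + 4) + 3) + 5 = 8.
Step 3. [((x + 4) + 3) + 5 = 8] subtract 5: x sits inside (… + 5), so sub: (x + 4) + 3 = 3.
Step 4. [(x + 4) + 3 = 3] 3 comes off first (subtract 3) ⇒ sub: x + 4 = 0.
Step 5. [x + 4 = 0] subtract 4: x sits inside (… + 4). So sub: x = -4.

Answer: x ∈ {-4}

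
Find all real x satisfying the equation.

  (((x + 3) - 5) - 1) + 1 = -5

Step 1. [(((x + 3) - 5) - 1) + 1 = -5] 1 comes off first (subtract 1), so sub: ((x + 3) - 5) - 1 = -6.
Step 2. [((x + 3) - 5) - 1 = -6] add 1: x sits inside (… - 1), so sub: (x + 3) - 5 = -5.
Step 3. [(x + 3) - 5 = -5] peel the -5: add 5 from each side. So sub: x + 3 = 0.
Step 4. [x + 3 = 0] subtract 3: x sits inside (… + 3) ⇒ sub: x = -3.

Answer: x ∈ {-3}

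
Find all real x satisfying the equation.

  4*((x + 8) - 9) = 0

Step 1. [4*((x + 8) - 9) = 0] LHS = 4·(…); ÷4 both sides, so div: (x + 8) - 9 = 0.
Step 2. [(x + 8) - 9 = 0] the outer -9 inverts by adding 9. So sub: x + 8 = 9.
Step 3. [x + 8 = 9] peel the +8: subtract 8 from each side. So sub: x = 1.

Answer: x ∈ {1}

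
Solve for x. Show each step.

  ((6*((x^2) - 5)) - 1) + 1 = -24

Step 1. [((6*((x^2) - 5)) - 1) + 1 = -24] the outer +1 inverts by subtracting 1, so sub: (6*((x^2) - 5)) - 1 = -25.
Step 2. [(6*((x^2) - 5)) - 1 = -25] the outer -1 inverts by adding 1, so sub: 6*((x^2) - 5) = -24.
Step 3. [6*((x^2) - 5) = -24] leading coefficient 6: divide by 6. So div: (x^2) - 5 = -4.
Step 4. [(x^2) - 5 = -4] peel the -5: add 5 from each side ⇒ sub: x^2 = 1.
Step 5. [x^2 = 1] √ both sides: 1 ≥ 0 gives two branches ⇒ sqrt: x = 1 or -1.

Answer: x ∈ {-1, 1}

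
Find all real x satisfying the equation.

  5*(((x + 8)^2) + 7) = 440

Step 1. [5*(((x + 8)^2) + 7) = 440] 5·(inner) — divide through by 5. So div: ((x + 8)^2) + 7 = 88.
Step 2. [((x + 8)^2) + 7 = 88] 7 comes off first (subtract 7) ⇒ sub: (x + 8)^2 = 81.
Step 3. [(x + 8)^2 = 81] LHS squared, RHS 81 ≥ 0: apply √ (±). So sqrt: x + 8 = 9 or -9.
Step 4. [x + 8 = 9 or -9] +8 is outermost — subtract 8 both sides. So sub: x = 1 or -17.

Answer: x ∈ {-17, 1}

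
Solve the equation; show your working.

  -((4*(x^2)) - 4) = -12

Step 1. [-((4*(x^2)) - 4) = -12] LHS negated; negate both sides, so neg: (4*(x^2)) - 4 = 12.
Step 2. [(4*(x^2)) - 4 = 12] 4 divides every term; factor it out ⇒ factor: (x^2) - 1 = 3.
Step 3. [(x^2) - 1 = 3] 1 comes off first (add 1). So sub: x^2 = 4.
Step 4. [x^2 = 4] √ both sides: 4 ≥ 0 gives two branches, so sqrt: x = 2 or -2.

Answer: x ∈ {-2, 2}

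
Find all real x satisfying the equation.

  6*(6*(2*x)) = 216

Step 1. [6*(6*(2*x)) = 216] 6·(inner) — divide through by 6, so div: 6*(2*x) = 36.
Step 2. [6*(2*x) = 36] leading coefficient 6: divide by 6 ⇒ div: 2*x = 6.
Step 3. [2*x = 6] 2 out front; divide by 2, so div: x = 3.

Answer: x ∈ {3}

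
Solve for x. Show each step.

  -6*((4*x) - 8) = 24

Step 1. [-6*((4*x) - 8) = 24] LHS = -6·(…); ÷-6 both sides. So div: (4*x) - 8 = -4.
Step 2. [(4*x) - 8 = -4] 8 comes off first (add 8), so sub: 4*x = 4.
Step 3. [4*x = 4] divide by the outer 4, so div: x = 1.

Answer: x ∈ {1}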